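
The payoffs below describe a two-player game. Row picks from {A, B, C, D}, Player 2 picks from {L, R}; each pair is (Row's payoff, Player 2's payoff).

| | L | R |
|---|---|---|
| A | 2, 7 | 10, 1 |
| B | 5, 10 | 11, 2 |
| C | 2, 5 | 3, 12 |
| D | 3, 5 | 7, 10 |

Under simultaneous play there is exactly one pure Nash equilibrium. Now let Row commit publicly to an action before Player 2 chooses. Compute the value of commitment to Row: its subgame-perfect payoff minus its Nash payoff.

Backward induction with Row moving first.
- A: Player 2 compares 7, 1 and picks L; Row would get 2.
- B: Player 2 compares 10, 2 and picks L; Row would get 5.
- C: Player 2 compares 5, 12 and picks R; Row would get 3.
- D: Player 2 compares 5, 10 and picks R; Row would get 7.
Row's induced payoffs are 2, 5, 3, 7, so Row commits to D. Subgame-perfect outcome: (D, R) with payoffs (7, 10).
Under simultaneous play:
Row's best replies: L→B; R→B.
Player 2's best replies: A→L; B→L; C→R; D→R.
Only (B, L) has each player best-responding; Nash payoffs (5, 10).
Row's commitment gain: 7 − 5 = 2.

2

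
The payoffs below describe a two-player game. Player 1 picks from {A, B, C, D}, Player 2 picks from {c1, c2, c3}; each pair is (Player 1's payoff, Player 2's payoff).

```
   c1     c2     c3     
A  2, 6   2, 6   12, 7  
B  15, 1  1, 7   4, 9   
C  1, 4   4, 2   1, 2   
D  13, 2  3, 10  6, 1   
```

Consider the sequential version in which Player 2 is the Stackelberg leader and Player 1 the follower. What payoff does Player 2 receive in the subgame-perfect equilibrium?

7

Player 1 best-responds to each possible Player 2 move:
- c1: BR = B, leader payoff 1.
- c2: BR = C, leader payoff 2.
- c3: BR = A, leader payoff 7.
Among 1, 2, 7, the best is 7 at c3. Subgame-perfect outcome: (A, c3) with payoffs (12, 7).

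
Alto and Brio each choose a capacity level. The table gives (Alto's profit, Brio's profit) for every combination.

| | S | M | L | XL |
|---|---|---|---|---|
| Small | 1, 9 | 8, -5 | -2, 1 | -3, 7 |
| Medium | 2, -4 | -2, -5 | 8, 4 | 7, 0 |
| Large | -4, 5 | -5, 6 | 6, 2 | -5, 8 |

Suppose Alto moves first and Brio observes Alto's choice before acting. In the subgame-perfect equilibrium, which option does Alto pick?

Work backward from Brio's decision.
- Small: Brio compares 9, -5, 1, 7 and picks S; Alto would get 1.
- Medium: Brio compares -4, -5, 4, 0 and picks L; Alto would get 8.
- Large: Brio compares 5, 6, 2, 8 and picks XL; Alto would get -5.
Alto's induced payoffs are 1, 8, -5, so Alto commits to Medium. Subgame-perfect outcome: (Medium, L) with payoffs (8, 4).

Medium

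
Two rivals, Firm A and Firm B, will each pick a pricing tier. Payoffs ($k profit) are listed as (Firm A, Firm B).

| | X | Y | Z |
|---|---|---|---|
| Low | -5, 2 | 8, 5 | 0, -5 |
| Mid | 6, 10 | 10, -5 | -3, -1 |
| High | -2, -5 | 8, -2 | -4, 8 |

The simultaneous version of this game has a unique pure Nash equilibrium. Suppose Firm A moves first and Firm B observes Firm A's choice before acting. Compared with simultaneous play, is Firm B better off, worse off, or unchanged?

worse off

Work backward from Firm B's decision.
- Low: BR = Y, leader payoff 8.
- Mid: BR = X, leader payoff 6.
- High: BR = Z, leader payoff -4.
Maximizing over 8, 6, -4, Firm A chooses Low. Subgame-perfect outcome: (Low, Y) with payoffs (8, 5).
Now find the simultaneous Nash equilibrium.
Firm A's best replies: X→Mid; Y→Mid; Z→Low.
Firm B's best replies: Low→Y; Mid→X; High→Z.
The unique mutual best reply is (Mid, X), giving (6, 10).
Firm B earns 5 sequentially versus 10 at the Nash outcome: worse off.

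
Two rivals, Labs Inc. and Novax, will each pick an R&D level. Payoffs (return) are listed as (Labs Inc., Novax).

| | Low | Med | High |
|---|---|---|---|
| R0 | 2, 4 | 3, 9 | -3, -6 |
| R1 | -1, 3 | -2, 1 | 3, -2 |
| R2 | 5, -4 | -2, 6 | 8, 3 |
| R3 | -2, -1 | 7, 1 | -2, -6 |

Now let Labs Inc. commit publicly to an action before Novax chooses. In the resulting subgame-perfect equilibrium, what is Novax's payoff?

1

Work backward from Novax's decision.
- R0: Novax compares 4, 9, -6 and picks Med; Labs Inc. would get 3.
- R1: Novax compares 3, 1, -2 and picks Low; Labs Inc. would get -1.
- R2: Novax compares -4, 6, 3 and picks Med; Labs Inc. would get -2.
- R3: Novax compares -1, 1, -6 and picks Med; Labs Inc. would get 7.
Labs Inc.'s induced payoffs are 3, -1, -2, 7, so Labs Inc. commits to R3. Subgame-perfect outcome: (R3, Med) with payoffs (7, 1).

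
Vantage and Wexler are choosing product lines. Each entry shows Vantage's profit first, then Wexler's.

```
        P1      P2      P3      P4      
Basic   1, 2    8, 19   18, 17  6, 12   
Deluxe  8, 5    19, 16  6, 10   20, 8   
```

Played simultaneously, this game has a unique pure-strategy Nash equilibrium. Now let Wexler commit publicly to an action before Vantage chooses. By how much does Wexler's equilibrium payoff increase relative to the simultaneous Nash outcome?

1

Vantage best-responds to each possible Wexler move:
- P1: BR = Deluxe, leader payoff 5.
- P2: BR = Deluxe, leader payoff 16.
- P3: BR = Basic, leader payoff 17.
- P4: BR = Deluxe, leader payoff 8.
Wexler's induced payoffs are 5, 16, 17, 8, so Wexler commits to P3. Subgame-perfect outcome: (Basic, P3) with payoffs (18, 17).
For the simultaneous game, intersect best replies.
Vantage's best replies: P1→Deluxe; P2→Deluxe; P3→Basic; P4→Deluxe.
Wexler's best replies: Basic→P2; Deluxe→P2.
Only (Deluxe, P2) has each player best-responding; Nash payoffs (19, 16).
Wexler's commitment gain: 17 − 16 = 1.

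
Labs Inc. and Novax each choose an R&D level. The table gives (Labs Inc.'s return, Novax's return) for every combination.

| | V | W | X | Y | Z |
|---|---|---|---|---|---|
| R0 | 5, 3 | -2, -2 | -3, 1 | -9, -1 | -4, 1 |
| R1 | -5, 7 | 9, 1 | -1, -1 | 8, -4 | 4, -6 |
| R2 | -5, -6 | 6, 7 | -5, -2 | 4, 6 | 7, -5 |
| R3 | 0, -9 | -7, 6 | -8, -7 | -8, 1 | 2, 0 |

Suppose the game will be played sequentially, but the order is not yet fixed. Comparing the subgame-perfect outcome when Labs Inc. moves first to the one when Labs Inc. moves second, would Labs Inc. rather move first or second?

first

If Labs Inc. leads: Novax's best replies are R0→V, R1→V, R2→W, R3→W; Labs Inc.'s induced payoffs 5, -5, 6, -7; outcome (R2, W), payoffs (6, 7).
If Novax leads: Labs Inc.'s best replies are V→R0, W→R1, X→R1, Y→R1, Z→R2; Novax's induced payoffs 3, 1, -1, -4, -5; outcome (R0, V), payoffs (5, 3).
Labs Inc. gets 6 moving first and 5 moving second, so Labs Inc. prefers to move first.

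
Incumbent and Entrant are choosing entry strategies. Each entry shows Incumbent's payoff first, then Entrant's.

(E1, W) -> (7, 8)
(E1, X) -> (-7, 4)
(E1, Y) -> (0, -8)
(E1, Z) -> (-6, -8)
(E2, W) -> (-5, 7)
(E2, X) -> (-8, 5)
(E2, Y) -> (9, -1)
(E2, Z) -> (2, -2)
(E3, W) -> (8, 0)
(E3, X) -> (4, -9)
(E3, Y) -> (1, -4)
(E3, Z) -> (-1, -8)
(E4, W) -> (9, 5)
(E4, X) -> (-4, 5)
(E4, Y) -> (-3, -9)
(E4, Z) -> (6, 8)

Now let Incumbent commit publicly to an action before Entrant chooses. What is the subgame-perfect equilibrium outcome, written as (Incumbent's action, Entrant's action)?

Solve by backward induction (Incumbent leads).
- E1 → Entrant plays W (best of 8, 4, -8, -8); Incumbent gets 7.
- E2 → Entrant plays W (best of 7, 5, -1, -2); Incumbent gets -5.
- E3 → Entrant plays W (best of 0, -9, -4, -8); Incumbent gets 8.
- E4 → Entrant plays Z (best of 5, 5, -9, 8); Incumbent gets 6.
Maximizing over 7, -5, 8, 6, Incumbent chooses E3. Subgame-perfect outcome: (E3, W) with payoffs (8, 0).

(E3, W)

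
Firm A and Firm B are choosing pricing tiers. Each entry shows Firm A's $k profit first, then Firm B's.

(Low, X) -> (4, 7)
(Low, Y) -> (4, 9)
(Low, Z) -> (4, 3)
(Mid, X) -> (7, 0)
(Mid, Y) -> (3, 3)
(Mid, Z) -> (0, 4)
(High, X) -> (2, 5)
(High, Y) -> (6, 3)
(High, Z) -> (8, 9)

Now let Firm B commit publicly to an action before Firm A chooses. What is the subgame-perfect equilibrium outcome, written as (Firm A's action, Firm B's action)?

Firm A best-responds to each possible Firm B move:
- X → Firm A plays Mid (best of 4, 7, 2); Firm B gets 0.
- Y → Firm A plays High (best of 4, 3, 6); Firm B gets 3.
- Z → Firm A plays High (best of 4, 0, 8); Firm B gets 9.
Among 0, 3, 9, the best is 9 at Z. Subgame-perfect outcome: (High, Z) with payoffs (8, 9).

(High, Z)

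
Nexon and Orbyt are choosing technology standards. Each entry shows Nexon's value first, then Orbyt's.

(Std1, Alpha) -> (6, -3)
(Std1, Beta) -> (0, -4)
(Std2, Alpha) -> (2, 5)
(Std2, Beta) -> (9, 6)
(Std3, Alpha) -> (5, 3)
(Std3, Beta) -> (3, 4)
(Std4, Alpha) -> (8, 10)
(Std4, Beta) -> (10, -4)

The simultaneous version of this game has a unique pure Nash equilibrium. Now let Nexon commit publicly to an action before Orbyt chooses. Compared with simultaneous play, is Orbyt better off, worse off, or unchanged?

worse off

Orbyt best-responds to each possible Nexon move:
- Std1: Orbyt compares -3, -4 and picks Alpha; Nexon would get 6.
- Std2: Orbyt compares 5, 6 and picks Beta; Nexon would get 9.
- Std3: Orbyt compares 3, 4 and picks Beta; Nexon would get 3.
- Std4: Orbyt compares 10, -4 and picks Alpha; Nexon would get 8.
Among 6, 9, 3, 8, the best is 9 at Std2. Subgame-perfect outcome: (Std2, Beta) with payoffs (9, 6).
For the simultaneous game, intersect best replies.
Nexon's best replies: Alpha→Std4; Beta→Std4.
Orbyt's best replies: Std1→Alpha; Std2→Beta; Std3→Beta; Std4→Alpha.
Only (Std4, Alpha) has each player best-responding; Nash payoffs (8, 10).
Orbyt earns 6 sequentially versus 10 at the Nash outcome: worse off.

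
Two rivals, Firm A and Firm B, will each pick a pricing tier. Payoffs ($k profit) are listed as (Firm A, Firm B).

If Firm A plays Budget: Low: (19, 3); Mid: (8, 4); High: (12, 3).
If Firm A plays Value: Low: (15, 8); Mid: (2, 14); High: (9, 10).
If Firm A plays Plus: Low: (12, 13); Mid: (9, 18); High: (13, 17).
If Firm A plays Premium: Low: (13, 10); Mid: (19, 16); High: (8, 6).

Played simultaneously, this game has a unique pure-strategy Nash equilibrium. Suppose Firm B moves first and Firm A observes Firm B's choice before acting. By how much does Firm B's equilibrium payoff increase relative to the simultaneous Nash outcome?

Solve by backward induction (Firm B leads).
- Low: BR = Budget, leader payoff 3.
- Mid: BR = Premium, leader payoff 16.
- High: BR = Plus, leader payoff 17.
Maximizing over 3, 16, 17, Firm B chooses High. Subgame-perfect outcome: (Plus, High) with payoffs (13, 17).
Now find the simultaneous Nash equilibrium.
Firm A's best replies: Low→Budget; Mid→Premium; High→Plus.
Firm B's best replies: Budget→Mid; Value→Mid; Plus→Mid; Premium→Mid.
The unique mutual best reply is (Premium, Mid), giving (19, 16).
Firm B's commitment gain: 17 − 16 = 1.

1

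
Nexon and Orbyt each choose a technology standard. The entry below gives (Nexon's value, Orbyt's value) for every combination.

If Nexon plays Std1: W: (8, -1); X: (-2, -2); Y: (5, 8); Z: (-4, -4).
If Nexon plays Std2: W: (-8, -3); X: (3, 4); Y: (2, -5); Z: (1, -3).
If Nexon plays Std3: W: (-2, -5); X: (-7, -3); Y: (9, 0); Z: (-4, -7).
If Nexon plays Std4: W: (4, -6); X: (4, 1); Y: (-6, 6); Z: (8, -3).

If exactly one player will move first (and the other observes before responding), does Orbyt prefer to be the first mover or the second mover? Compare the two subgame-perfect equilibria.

If Nexon leads: Orbyt's best replies are Std1→Y, Std2→X, Std3→Y, Std4→Y; Nexon's induced payoffs 5, 3, 9, -6; outcome (Std3, Y), payoffs (9, 0).
If Orbyt leads: Nexon's best replies are W→Std1, X→Std4, Y→Std3, Z→Std4; Orbyt's induced payoffs -1, 1, 0, -3; outcome (Std4, X), payoffs (4, 1).
Orbyt gets 1 moving first and 0 moving second, so Orbyt prefers to move first.

first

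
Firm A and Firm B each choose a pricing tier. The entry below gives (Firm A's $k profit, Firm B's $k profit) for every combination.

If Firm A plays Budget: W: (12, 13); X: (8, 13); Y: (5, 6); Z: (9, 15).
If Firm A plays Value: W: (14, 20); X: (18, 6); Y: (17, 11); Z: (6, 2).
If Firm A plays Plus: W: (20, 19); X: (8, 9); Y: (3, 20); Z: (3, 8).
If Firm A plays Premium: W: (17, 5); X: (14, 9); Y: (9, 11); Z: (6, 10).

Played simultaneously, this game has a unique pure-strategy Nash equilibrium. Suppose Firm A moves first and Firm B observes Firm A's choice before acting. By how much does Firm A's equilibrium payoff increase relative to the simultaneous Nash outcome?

5

Firm B best-responds to each possible Firm A move:
- Budget → Firm B plays Z (best of 13, 13, 6, 15); Firm A gets 9.
- Value → Firm B plays W (best of 20, 6, 11, 2); Firm A gets 14.
- Plus → Firm B plays Y (best of 19, 9, 20, 8); Firm A gets 3.
- Premium → Firm B plays Y (best of 5, 9, 11, 10); Firm A gets 9.
Firm A's induced payoffs are 9, 14, 3, 9, so Firm A commits to Value. Subgame-perfect outcome: (Value, W) with payoffs (14, 20).
Now find the simultaneous Nash equilibrium.
Firm A's best replies: W→Plus; X→Value; Y→Value; Z→Budget.
Firm B's best replies: Budget→Z; Value→W; Plus→Y; Premium→Y.
Only (Budget, Z) has each player best-responding; Nash payoffs (9, 15).
Firm A's commitment gain: 14 − 9 = 5.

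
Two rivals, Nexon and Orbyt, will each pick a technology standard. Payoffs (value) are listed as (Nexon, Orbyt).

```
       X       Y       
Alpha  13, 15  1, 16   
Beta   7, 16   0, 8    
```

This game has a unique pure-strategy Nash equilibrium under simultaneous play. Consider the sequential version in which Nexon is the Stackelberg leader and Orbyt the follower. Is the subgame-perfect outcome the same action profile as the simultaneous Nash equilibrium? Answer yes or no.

Work backward from Orbyt's decision.
- Alpha: Orbyt compares 15, 16 and picks Y; Nexon would get 1.
- Beta: Orbyt compares 16, 8 and picks X; Nexon would get 7.
Maximizing over 1, 7, Nexon chooses Beta. Subgame-perfect outcome: (Beta, X) with payoffs (7, 16).
Under simultaneous play:
Nexon's best replies: X→Alpha; Y→Alpha.
Orbyt's best replies: Alpha→Y; Beta→X.
The unique mutual best reply is (Alpha, Y), giving (1, 16).
Sequential outcome (Beta, X) differs from the Nash profile (Alpha, Y).

no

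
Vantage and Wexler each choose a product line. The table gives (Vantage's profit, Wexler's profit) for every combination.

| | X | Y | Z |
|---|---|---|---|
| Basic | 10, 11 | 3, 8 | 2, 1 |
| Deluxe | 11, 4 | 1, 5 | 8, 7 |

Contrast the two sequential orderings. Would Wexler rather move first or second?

If Vantage leads: Wexler's best replies are Basic→X, Deluxe→Z; Vantage's induced payoffs 10, 8; outcome (Basic, X), payoffs (10, 11).
If Wexler leads: Vantage's best replies are X→Deluxe, Y→Basic, Z→Deluxe; Wexler's induced payoffs 4, 8, 7; outcome (Basic, Y), payoffs (3, 8).
Wexler gets 8 moving first and 11 moving second, so Wexler prefers to move second.

second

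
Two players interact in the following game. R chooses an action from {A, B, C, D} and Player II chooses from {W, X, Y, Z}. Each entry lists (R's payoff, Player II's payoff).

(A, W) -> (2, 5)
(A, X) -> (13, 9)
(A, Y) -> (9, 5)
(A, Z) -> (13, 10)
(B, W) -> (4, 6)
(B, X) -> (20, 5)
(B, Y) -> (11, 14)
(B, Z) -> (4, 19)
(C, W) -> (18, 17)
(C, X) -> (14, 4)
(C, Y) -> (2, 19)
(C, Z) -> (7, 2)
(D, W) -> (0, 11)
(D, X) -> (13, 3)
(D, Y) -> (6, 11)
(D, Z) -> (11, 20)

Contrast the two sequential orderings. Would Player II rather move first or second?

first

If R leads: Player II's best replies are A→Z, B→Z, C→Y, D→Z; R's induced payoffs 13, 4, 2, 11; outcome (A, Z), payoffs (13, 10).
If Player II leads: R's best replies are W→C, X→B, Y→B, Z→A; Player II's induced payoffs 17, 5, 14, 10; outcome (C, W), payoffs (18, 17).
Player II gets 17 moving first and 10 moving second, so Player II prefers to move first.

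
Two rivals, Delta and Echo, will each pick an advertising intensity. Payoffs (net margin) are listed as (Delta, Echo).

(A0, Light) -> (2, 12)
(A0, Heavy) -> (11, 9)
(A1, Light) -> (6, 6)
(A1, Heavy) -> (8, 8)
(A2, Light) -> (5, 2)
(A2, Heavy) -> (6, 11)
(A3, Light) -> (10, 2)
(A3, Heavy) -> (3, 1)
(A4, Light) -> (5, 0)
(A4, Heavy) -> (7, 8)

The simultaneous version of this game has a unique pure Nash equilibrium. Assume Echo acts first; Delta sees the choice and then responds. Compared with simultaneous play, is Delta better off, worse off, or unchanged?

better off

Backward induction with Echo moving first.
- Light → Delta plays A3 (best of 2, 6, 5, 10, 5); Echo gets 2.
- Heavy → Delta plays A0 (best of 11, 8, 6, 3, 7); Echo gets 9.
Maximizing over 2, 9, Echo chooses Heavy. Subgame-perfect outcome: (A0, Heavy) with payoffs (11, 9).
Under simultaneous play:
Delta's best replies: Light→A3; Heavy→A0.
Echo's best replies: A0→Light; A1→Heavy; A2→Heavy; A3→Light; A4→Heavy.
Only (A3, Light) has each player best-responding; Nash payoffs (10, 2).
Delta earns 11 sequentially versus 10 at the Nash outcome: better off.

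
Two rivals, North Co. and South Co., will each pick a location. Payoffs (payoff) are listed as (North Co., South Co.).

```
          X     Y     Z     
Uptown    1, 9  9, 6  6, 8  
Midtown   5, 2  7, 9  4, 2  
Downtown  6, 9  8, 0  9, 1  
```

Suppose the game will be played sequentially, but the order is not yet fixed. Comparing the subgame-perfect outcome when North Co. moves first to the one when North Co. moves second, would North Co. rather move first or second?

If North Co. leads: South Co.'s best replies are Uptown→X, Midtown→Y, Downtown→X; North Co.'s induced payoffs 1, 7, 6; outcome (Midtown, Y), payoffs (7, 9).
If South Co. leads: North Co.'s best replies are X→Downtown, Y→Uptown, Z→Downtown; South Co.'s induced payoffs 9, 6, 1; outcome (Downtown, X), payoffs (6, 9).
North Co. gets 7 moving first and 6 moving second, so North Co. prefers to move first.

first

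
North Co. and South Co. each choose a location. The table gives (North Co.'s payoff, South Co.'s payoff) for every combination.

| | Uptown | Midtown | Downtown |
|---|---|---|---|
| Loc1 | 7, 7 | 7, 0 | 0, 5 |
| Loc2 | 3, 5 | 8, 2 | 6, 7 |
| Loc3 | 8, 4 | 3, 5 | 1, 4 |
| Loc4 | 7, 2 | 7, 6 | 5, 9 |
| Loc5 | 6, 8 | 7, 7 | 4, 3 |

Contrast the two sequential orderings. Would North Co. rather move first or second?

If North Co. leads: South Co.'s best replies are Loc1→Uptown, Loc2→Downtown, Loc3→Midtown, Loc4→Downtown, Loc5→Uptown; North Co.'s induced payoffs 7, 6, 3, 5, 6; outcome (Loc1, Uptown), payoffs (7, 7).
If South Co. leads: North Co.'s best replies are Uptown→Loc3, Midtown→Loc2, Downtown→Loc2; South Co.'s induced payoffs 4, 2, 7; outcome (Loc2, Downtown), payoffs (6, 7).
North Co. gets 7 moving first and 6 moving second, so North Co. prefers to move first.

first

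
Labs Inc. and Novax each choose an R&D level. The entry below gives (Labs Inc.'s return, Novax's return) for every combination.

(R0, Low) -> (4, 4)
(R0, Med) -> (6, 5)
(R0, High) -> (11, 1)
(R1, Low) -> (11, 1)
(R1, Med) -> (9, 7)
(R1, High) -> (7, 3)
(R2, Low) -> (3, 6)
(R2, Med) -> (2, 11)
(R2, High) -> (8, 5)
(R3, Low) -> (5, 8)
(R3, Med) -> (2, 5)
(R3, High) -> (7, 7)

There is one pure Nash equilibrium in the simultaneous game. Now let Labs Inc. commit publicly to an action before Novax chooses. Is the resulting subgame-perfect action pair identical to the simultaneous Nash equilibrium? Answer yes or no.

Solve by backward induction (Labs Inc. leads).
- R0: Novax compares 4, 5, 1 and picks Med; Labs Inc. would get 6.
- R1: Novax compares 1, 7, 3 and picks Med; Labs Inc. would get 9.
- R2: Novax compares 6, 11, 5 and picks Med; Labs Inc. would get 2.
- R3: Novax compares 8, 5, 7 and picks Low; Labs Inc. would get 5.
Labs Inc.'s induced payoffs are 6, 9, 2, 5, so Labs Inc. commits to R1. Subgame-perfect outcome: (R1, Med) with payoffs (9, 7).
For the simultaneous game, intersect best replies.
Labs Inc.'s best replies: Low→R1; Med→R1; High→R0.
Novax's best replies: R0→Med; R1→Med; R2→Med; R3→Low.
Only (R1, Med) has each player best-responding; Nash payoffs (9, 7).
Sequential outcome (R1, Med) coincides with the Nash profile (R1, Med).

yes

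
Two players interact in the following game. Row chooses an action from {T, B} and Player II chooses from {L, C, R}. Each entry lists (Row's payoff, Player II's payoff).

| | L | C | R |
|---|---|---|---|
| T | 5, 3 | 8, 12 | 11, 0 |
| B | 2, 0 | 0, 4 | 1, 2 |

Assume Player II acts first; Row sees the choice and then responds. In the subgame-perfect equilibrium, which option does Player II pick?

Solve by backward induction (Player II leads).
- L → Row plays T (best of 5, 2); Player II gets 3.
- C → Row plays T (best of 8, 0); Player II gets 12.
- R → Row plays T (best of 11, 1); Player II gets 0.
Player II's induced payoffs are 3, 12, 0, so Player II commits to C. Subgame-perfect outcome: (T, C) with payoffs (8, 12).

C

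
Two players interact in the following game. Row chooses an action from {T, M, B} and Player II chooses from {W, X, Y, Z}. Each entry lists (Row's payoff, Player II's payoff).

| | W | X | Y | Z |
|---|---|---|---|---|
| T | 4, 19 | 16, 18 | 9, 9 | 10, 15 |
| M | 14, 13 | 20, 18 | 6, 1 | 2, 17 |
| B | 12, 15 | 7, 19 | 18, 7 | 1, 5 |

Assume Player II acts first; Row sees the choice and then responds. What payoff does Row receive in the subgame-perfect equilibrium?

20

Work backward from Row's decision.
- W: BR = M, leader payoff 13.
- X: BR = M, leader payoff 18.
- Y: BR = B, leader payoff 7.
- Z: BR = T, leader payoff 15.
Player II's induced payoffs are 13, 18, 7, 15, so Player II commits to X. Subgame-perfect outcome: (M, X) with payoffs (20, 18).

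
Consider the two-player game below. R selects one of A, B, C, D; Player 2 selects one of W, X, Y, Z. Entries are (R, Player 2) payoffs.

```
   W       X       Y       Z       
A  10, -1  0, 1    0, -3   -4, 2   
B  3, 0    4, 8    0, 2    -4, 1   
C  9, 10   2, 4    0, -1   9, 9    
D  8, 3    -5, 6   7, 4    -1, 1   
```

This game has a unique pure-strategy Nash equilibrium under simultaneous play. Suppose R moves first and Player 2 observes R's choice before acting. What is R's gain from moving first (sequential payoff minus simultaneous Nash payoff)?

Player 2 best-responds to each possible R move:
- A: BR = Z, leader payoff -4.
- B: BR = X, leader payoff 4.
- C: BR = W, leader payoff 9.
- D: BR = X, leader payoff -5.
R's induced payoffs are -4, 4, 9, -5, so R commits to C. Subgame-perfect outcome: (C, W) with payoffs (9, 10).
For the simultaneous game, intersect best replies.
R's best replies: W→A; X→B; Y→D; Z→C.
Player 2's best replies: A→Z; B→X; C→W; D→X.
Only (B, X) has each player best-responding; Nash payoffs (4, 8).
R's commitment gain: 9 − 4 = 5.

5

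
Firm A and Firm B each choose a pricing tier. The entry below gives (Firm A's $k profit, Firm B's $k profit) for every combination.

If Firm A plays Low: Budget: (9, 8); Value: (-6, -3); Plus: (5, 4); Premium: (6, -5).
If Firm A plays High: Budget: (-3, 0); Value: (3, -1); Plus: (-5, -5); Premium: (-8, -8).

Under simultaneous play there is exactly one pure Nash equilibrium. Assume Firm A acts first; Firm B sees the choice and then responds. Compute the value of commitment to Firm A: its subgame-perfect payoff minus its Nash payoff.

0

Backward induction with Firm A moving first.
- Low: BR = Budget, leader payoff 9.
- High: BR = Budget, leader payoff -3.
Among 9, -3, the best is 9 at Low. Subgame-perfect outcome: (Low, Budget) with payoffs (9, 8).
For the simultaneous game, intersect best replies.
Firm A's best replies: Budget→Low; Value→High; Plus→Low; Premium→Low.
Firm B's best replies: Low→Budget; High→Budget.
Only (Low, Budget) has each player best-responding; Nash payoffs (9, 8).
Firm A's commitment gain: 9 − 9 = 0.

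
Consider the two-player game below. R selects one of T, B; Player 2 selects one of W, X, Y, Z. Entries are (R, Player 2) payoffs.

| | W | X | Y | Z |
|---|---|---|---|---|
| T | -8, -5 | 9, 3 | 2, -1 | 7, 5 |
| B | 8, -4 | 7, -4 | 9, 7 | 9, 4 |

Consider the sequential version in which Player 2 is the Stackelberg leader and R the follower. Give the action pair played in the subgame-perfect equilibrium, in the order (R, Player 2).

(B, Y)

Work backward from R's decision.
- W: R compares -8, 8 and picks B; Player 2 would get -4.
- X: R compares 9, 7 and picks T; Player 2 would get 3.
- Y: R compares 2, 9 and picks B; Player 2 would get 7.
- Z: R compares 7, 9 and picks B; Player 2 would get 4.
Maximizing over -4, 3, 7, 4, Player 2 chooses Y. Subgame-perfect outcome: (B, Y) with payoffs (9, 7).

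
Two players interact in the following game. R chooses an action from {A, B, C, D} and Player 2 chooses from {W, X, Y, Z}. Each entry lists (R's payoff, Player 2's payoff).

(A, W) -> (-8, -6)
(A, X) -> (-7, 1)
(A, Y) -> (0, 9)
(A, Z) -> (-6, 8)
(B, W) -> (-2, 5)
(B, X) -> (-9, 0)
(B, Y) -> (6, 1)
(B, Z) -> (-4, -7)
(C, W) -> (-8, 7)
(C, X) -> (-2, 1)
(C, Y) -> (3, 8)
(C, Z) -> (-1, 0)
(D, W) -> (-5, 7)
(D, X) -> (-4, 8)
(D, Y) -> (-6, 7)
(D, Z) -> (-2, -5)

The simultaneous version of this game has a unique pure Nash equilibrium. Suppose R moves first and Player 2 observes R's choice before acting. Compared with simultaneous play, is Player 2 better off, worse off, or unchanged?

Work backward from Player 2's decision.
- A: BR = Y, leader payoff 0.
- B: BR = W, leader payoff -2.
- C: BR = Y, leader payoff 3.
- D: BR = X, leader payoff -4.
Maximizing over 0, -2, 3, -4, R chooses C. Subgame-perfect outcome: (C, Y) with payoffs (3, 8).
For the simultaneous game, intersect best replies.
R's best replies: W→B; X→C; Y→B; Z→C.
Player 2's best replies: A→Y; B→W; C→Y; D→X.
The unique mutual best reply is (B, W), giving (-2, 5).
Player 2 earns 8 sequentially versus 5 at the Nash outcome: better off.

better off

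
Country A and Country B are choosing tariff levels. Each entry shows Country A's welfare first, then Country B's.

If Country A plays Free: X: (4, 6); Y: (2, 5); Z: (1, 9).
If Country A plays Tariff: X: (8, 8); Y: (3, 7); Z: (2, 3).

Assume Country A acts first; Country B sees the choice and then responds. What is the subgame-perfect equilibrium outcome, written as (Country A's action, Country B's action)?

Work backward from Country B's decision.
- Free: BR = Z, leader payoff 1.
- Tariff: BR = X, leader payoff 8.
Among 1, 8, the best is 8 at Tariff. Subgame-perfect outcome: (Tariff, X) with payoffs (8, 8).

(Tariff, X)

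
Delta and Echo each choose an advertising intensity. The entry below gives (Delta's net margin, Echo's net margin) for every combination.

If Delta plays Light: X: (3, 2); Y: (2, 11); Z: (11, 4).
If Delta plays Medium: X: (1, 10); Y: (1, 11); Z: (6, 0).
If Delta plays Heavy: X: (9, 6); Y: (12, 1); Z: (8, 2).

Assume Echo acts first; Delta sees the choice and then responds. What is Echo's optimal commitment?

Solve by backward induction (Echo leads).
- X: BR = Heavy, leader payoff 6.
- Y: BR = Heavy, leader payoff 1.
- Z: BR = Light, leader payoff 4.
Maximizing over 6, 1, 4, Echo chooses X. Subgame-perfect outcome: (Heavy, X) with payoffs (9, 6).

X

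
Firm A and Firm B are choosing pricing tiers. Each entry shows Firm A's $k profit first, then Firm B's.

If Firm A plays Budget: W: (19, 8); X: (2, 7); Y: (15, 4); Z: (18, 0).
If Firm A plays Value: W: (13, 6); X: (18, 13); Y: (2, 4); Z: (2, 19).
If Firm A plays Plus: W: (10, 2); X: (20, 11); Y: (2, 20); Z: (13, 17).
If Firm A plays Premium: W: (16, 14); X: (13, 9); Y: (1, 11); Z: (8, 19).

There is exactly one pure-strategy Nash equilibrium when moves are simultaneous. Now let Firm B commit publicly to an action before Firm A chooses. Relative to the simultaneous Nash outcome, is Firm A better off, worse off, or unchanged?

better off

Firm A best-responds to each possible Firm B move:
- W → Firm A plays Budget (best of 19, 13, 10, 16); Firm B gets 8.
- X → Firm A plays Plus (best of 2, 18, 20, 13); Firm B gets 11.
- Y → Firm A plays Budget (best of 15, 2, 2, 1); Firm B gets 4.
- Z → Firm A plays Budget (best of 18, 2, 13, 8); Firm B gets 0.
Firm B's induced payoffs are 8, 11, 4, 0, so Firm B commits to X. Subgame-perfect outcome: (Plus, X) with payoffs (20, 11).
For the simultaneous game, intersect best replies.
Firm A's best replies: W→Budget; X→Plus; Y→Budget; Z→Budget.
Firm B's best replies: Budget→W; Value→Z; Plus→Y; Premium→Z.
Only (Budget, W) has each player best-responding; Nash payoffs (19, 8).
Firm A earns 20 sequentially versus 19 at the Nash outcome: better off.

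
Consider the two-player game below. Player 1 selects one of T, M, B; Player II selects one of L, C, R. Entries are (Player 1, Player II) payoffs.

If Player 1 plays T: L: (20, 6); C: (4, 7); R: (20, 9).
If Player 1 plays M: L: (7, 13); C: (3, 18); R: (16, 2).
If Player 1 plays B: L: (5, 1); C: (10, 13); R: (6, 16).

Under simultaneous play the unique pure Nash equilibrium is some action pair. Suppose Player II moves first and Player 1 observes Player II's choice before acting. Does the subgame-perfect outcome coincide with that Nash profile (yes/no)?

Player 1 best-responds to each possible Player II move:
- L: BR = T, leader payoff 6.
- C: BR = B, leader payoff 13.
- R: BR = T, leader payoff 9.
Player II's induced payoffs are 6, 13, 9, so Player II commits to C. Subgame-perfect outcome: (B, C) with payoffs (10, 13).
Now find the simultaneous Nash equilibrium.
Player 1's best replies: L→T; C→B; R→T.
Player II's best replies: T→R; M→C; B→R.
The unique mutual best reply is (T, R), giving (20, 9).
Sequential outcome (B, C) differs from the Nash profile (T, R).

no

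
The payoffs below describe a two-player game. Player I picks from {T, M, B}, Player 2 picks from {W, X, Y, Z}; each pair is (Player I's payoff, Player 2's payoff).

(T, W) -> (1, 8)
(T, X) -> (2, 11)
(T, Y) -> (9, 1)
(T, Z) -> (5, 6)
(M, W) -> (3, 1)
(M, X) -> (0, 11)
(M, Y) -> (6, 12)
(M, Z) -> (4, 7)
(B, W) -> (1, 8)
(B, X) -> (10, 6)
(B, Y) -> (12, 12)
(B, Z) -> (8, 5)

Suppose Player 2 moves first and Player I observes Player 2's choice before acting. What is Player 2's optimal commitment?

Backward induction with Player 2 moving first.
- W: BR = M, leader payoff 1.
- X: BR = B, leader payoff 6.
- Y: BR = B, leader payoff 12.
- Z: BR = B, leader payoff 5.
Among 1, 6, 12, 5, the best is 12 at Y. Subgame-perfect outcome: (B, Y) with payoffs (12, 12).

Y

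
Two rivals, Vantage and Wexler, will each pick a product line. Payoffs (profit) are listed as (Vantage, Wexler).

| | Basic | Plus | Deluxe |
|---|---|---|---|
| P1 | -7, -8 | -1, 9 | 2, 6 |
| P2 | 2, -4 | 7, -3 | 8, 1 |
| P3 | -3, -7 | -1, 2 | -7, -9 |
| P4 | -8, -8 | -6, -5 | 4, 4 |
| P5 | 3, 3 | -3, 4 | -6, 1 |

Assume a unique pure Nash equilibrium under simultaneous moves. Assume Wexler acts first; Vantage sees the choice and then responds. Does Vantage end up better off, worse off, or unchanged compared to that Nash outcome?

Backward induction with Wexler moving first.
- Basic: Vantage compares -7, 2, -3, -8, 3 and picks P5; Wexler would get 3.
- Plus: Vantage compares -1, 7, -1, -6, -3 and picks P2; Wexler would get -3.
- Deluxe: Vantage compares 2, 8, -7, 4, -6 and picks P2; Wexler would get 1.
Maximizing over 3, -3, 1, Wexler chooses Basic. Subgame-perfect outcome: (P5, Basic) with payoffs (3, 3).
For the simultaneous game, intersect best replies.
Vantage's best replies: Basic→P5; Plus→P2; Deluxe→P2.
Wexler's best replies: P1→Plus; P2→Deluxe; P3→Plus; P4→Deluxe; P5→Plus.
Only (P2, Deluxe) has each player best-responding; Nash payoffs (8, 1).
Vantage earns 3 sequentially versus 8 at the Nash outcome: worse off.

worse off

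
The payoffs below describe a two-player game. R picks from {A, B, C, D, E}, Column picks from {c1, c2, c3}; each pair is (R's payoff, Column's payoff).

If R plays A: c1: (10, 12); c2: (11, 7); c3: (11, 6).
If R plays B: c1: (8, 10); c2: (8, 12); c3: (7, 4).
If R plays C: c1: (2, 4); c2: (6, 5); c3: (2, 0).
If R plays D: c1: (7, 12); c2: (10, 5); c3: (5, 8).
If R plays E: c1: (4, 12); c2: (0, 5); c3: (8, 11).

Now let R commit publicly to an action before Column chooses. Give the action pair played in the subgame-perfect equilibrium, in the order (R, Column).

Backward induction with R moving first.
- A → Column plays c1 (best of 12, 7, 6); R gets 10.
- B → Column plays c2 (best of 10, 12, 4); R gets 8.
- C → Column plays c2 (best of 4, 5, 0); R gets 6.
- D → Column plays c1 (best of 12, 5, 8); R gets 7.
- E → Column plays c1 (best of 12, 5, 11); R gets 4.
R's induced payoffs are 10, 8, 6, 7, 4, so R commits to A. Subgame-perfect outcome: (A, c1) with payoffs (10, 12).

(A, c1)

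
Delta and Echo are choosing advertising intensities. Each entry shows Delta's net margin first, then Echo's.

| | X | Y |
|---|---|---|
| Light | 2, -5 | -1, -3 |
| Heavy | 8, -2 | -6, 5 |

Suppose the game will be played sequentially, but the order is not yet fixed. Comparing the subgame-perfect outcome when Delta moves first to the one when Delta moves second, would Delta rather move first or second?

If Delta leads: Echo's best replies are Light→Y, Heavy→Y; Delta's induced payoffs -1, -6; outcome (Light, Y), payoffs (-1, -3).
If Echo leads: Delta's best replies are X→Heavy, Y→Light; Echo's induced payoffs -2, -3; outcome (Heavy, X), payoffs (8, -2).
Delta gets -1 moving first and 8 moving second, so Delta prefers to move second.

second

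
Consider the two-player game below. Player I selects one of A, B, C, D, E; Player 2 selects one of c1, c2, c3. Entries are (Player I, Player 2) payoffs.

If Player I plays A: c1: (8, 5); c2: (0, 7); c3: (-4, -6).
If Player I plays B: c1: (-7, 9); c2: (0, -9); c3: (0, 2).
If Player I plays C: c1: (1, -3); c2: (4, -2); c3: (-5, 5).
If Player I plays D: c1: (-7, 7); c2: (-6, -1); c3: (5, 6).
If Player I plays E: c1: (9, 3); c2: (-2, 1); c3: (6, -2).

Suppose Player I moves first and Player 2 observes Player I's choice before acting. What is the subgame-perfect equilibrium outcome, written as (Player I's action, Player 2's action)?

Solve by backward induction (Player I leads).
- A: BR = c2, leader payoff 0.
- B: BR = c1, leader payoff -7.
- C: BR = c3, leader payoff -5.
- D: BR = c1, leader payoff -7.
- E: BR = c1, leader payoff 9.
Among 0, -7, -5, -7, 9, the best is 9 at E. Subgame-perfect outcome: (E, c1) with payoffs (9, 3).

(E, c1)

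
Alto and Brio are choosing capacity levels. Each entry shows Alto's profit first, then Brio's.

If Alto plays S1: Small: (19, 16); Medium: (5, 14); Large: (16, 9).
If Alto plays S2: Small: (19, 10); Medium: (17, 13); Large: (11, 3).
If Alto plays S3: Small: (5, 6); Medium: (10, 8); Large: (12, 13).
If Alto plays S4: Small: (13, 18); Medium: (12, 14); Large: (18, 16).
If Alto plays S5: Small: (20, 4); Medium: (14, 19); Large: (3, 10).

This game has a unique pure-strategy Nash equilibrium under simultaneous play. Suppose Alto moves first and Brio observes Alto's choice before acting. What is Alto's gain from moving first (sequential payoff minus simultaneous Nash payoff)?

Backward induction with Alto moving first.
- S1: Brio compares 16, 14, 9 and picks Small; Alto would get 19.
- S2: Brio compares 10, 13, 3 and picks Medium; Alto would get 17.
- S3: Brio compares 6, 8, 13 and picks Large; Alto would get 12.
- S4: Brio compares 18, 14, 16 and picks Small; Alto would get 13.
- S5: Brio compares 4, 19, 10 and picks Medium; Alto would get 14.
Alto's induced payoffs are 19, 17, 12, 13, 14, so Alto commits to S1. Subgame-perfect outcome: (S1, Small) with payoffs (19, 16).
For the simultaneous game, intersect best replies.
Alto's best replies: Small→S5; Medium→S2; Large→S4.
Brio's best replies: S1→Small; S2→Medium; S3→Large; S4→Small; S5→Medium.
The unique mutual best reply is (S2, Medium), giving (17, 13).
Alto's commitment gain: 19 − 17 = 2.

2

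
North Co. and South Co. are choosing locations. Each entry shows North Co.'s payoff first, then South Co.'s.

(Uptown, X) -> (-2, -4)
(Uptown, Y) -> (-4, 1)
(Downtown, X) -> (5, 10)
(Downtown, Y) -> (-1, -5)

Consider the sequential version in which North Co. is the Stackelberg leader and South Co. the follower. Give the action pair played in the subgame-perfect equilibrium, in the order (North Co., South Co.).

(Downtown, X)

Solve by backward induction (North Co. leads).
- Uptown: BR = Y, leader payoff -4.
- Downtown: BR = X, leader payoff 5.
North Co.'s induced payoffs are -4, 5, so North Co. commits to Downtown. Subgame-perfect outcome: (Downtown, X) with payoffs (5, 10).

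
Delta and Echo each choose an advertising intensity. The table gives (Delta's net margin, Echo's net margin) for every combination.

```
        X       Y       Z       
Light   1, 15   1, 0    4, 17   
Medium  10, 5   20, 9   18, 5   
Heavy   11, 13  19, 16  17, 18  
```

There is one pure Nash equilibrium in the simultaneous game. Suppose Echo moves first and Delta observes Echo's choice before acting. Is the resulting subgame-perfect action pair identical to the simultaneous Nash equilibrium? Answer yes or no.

no

Work backward from Delta's decision.
- X: Delta compares 1, 10, 11 and picks Heavy; Echo would get 13.
- Y: Delta compares 1, 20, 19 and picks Medium; Echo would get 9.
- Z: Delta compares 4, 18, 17 and picks Medium; Echo would get 5.
Among 13, 9, 5, the best is 13 at X. Subgame-perfect outcome: (Heavy, X) with payoffs (11, 13).
Under simultaneous play:
Delta's best replies: X→Heavy; Y→Medium; Z→Medium.
Echo's best replies: Light→Z; Medium→Y; Heavy→Z.
Only (Medium, Y) has each player best-responding; Nash payoffs (20, 9).
Sequential outcome (Heavy, X) differs from the Nash profile (Medium, Y).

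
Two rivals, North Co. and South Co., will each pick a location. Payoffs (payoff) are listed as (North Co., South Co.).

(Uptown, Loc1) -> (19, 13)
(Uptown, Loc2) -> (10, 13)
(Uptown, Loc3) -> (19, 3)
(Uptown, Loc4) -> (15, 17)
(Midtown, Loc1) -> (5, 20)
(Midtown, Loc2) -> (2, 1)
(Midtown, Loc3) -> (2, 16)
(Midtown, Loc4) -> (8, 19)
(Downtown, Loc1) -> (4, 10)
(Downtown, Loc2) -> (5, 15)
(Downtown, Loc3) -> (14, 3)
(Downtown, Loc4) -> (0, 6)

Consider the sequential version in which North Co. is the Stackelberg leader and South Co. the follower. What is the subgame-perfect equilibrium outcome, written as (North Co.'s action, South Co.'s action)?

(Uptown, Loc4)

Work backward from South Co.'s decision.
- Uptown → South Co. plays Loc4 (best of 13, 13, 3, 17); North Co. gets 15.
- Midtown → South Co. plays Loc1 (best of 20, 1, 16, 19); North Co. gets 5.
- Downtown → South Co. plays Loc2 (best of 10, 15, 3, 6); North Co. gets 5.
Maximizing over 15, 5, 5, North Co. chooses Uptown. Subgame-perfect outcome: (Uptown, Loc4) with payoffs (15, 17).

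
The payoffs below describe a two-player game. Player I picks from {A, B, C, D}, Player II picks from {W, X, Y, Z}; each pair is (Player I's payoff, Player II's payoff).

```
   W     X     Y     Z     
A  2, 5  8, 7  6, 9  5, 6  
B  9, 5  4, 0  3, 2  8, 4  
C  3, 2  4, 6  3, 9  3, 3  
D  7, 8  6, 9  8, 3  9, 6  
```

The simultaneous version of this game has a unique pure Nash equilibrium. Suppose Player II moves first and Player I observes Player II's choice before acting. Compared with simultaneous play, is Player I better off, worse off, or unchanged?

Solve by backward induction (Player II leads).
- W: BR = B, leader payoff 5.
- X: BR = A, leader payoff 7.
- Y: BR = D, leader payoff 3.
- Z: BR = D, leader payoff 6.
Player II's induced payoffs are 5, 7, 3, 6, so Player II commits to X. Subgame-perfect outcome: (A, X) with payoffs (8, 7).
Under simultaneous play:
Player I's best replies: W→B; X→A; Y→D; Z→D.
Player II's best replies: A→Y; B→W; C→Y; D→X.
Only (B, W) has each player best-responding; Nash payoffs (9, 5).
Player I earns 8 sequentially versus 9 at the Nash outcome: worse off.

worse off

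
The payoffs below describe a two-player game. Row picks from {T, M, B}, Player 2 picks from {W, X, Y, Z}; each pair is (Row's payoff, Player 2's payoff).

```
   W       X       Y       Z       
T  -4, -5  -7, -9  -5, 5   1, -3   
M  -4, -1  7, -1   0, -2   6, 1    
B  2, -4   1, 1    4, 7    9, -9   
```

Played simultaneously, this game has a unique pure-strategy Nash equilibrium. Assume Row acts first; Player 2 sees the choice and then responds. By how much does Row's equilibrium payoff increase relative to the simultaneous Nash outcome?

2

Work backward from Player 2's decision.
- T: Player 2 compares -5, -9, 5, -3 and picks Y; Row would get -5.
- M: Player 2 compares -1, -1, -2, 1 and picks Z; Row would get 6.
- B: Player 2 compares -4, 1, 7, -9 and picks Y; Row would get 4.
Among -5, 6, 4, the best is 6 at M. Subgame-perfect outcome: (M, Z) with payoffs (6, 1).
For the simultaneous game, intersect best replies.
Row's best replies: W→B; X→M; Y→B; Z→B.
Player 2's best replies: T→Y; M→Z; B→Y.
Only (B, Y) has each player best-responding; Nash payoffs (4, 7).
Row's commitment gain: 6 − 4 = 2.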